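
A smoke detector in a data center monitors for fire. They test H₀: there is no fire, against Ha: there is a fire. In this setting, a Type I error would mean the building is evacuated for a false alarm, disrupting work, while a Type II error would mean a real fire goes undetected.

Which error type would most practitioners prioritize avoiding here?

The Type II consequence (a real fire goes undetected) is more severe than the Type I consequence (the building is evacuated for a false alarm, disrupting work).

Type II error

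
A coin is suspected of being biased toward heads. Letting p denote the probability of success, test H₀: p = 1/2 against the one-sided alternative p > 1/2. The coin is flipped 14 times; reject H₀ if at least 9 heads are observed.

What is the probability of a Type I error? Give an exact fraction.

3473/16384

Under H₀, X ~ Binomial(14, 1/2), and α = P(X ≥ 9).
Summing the upper tail: (2002 + 1001 + 364 + 91 + 14 + 1) / 2^14 = 3473/16384.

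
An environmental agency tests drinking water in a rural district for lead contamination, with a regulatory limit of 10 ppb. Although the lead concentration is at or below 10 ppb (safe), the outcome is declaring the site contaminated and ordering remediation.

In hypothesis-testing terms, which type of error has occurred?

Type I error

The null hypothesis here is that the lead concentration is at or below 10 ppb (safe).
'Declaring the site contaminated and ordering remediation' corresponds to rejecting H₀.
H₀ was rejected but H₀ is true — a Type I error (false positive).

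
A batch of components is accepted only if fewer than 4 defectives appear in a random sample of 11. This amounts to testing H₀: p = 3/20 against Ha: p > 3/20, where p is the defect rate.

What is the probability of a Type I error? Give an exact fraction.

Under H₀, K ~ Binomial(11, 3/20); the Type I error rate is P(K ≥ 4).
Via the complement, α = 1 − Σ_{j=0}^{3} C(11,j)(3/20)^j(17/20)^{11-j} = 355557667797/5120000000000.

355557667797/5120000000000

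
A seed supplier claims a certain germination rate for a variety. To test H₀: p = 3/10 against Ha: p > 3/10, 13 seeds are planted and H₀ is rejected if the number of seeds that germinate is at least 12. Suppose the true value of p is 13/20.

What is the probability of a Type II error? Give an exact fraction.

9937124893407747/10240000000000000

A Type II error is failing to reject when Ha holds: with p = 13/20, β = P(X ≤ 11).
Adding the binomial probabilities P(X=0)+…+P(X=11) at p = 13/20 gives 9937124893407747/10240000000000000.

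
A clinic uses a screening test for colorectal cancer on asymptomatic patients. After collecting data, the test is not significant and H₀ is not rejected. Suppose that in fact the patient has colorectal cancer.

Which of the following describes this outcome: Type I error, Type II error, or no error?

The conventional null hypothesis here is that the patient does not have colorectal cancer.
H₀ was not rejected, but H₀ is actually false.
Failing to reject a false null hypothesis is a Type II error (false negative).

Type II error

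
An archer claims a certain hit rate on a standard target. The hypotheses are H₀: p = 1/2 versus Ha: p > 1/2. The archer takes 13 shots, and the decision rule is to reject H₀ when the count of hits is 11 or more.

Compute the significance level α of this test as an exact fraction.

23/2048

Under H₀, Y ~ Binomial(13, 1/2), and α = P(Y ≥ 11).
P(Y ≥ 11) = [C(13,11) + C(13,12) + C(13,13)] / 2^13 = (78 + 13 + 1) / 8192 = 92/8192 = 23/2048.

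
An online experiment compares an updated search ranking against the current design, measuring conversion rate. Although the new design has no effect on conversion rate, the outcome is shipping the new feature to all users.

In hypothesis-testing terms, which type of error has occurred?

The null hypothesis here is that the new design has no effect on conversion rate.
'Shipping the new feature to all users' corresponds to rejecting H₀.
H₀ was rejected but H₀ is true — a Type I error (false positive).

Type I error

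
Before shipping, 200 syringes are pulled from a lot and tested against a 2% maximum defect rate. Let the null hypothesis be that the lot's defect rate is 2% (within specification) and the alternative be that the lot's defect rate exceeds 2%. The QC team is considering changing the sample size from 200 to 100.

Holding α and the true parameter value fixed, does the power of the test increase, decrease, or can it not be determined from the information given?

It decreases.

A smaller sample increases the standard error, so the sampling distributions under H₀ and Ha overlap more.
Since power = 1 − β and β increases, power decreases.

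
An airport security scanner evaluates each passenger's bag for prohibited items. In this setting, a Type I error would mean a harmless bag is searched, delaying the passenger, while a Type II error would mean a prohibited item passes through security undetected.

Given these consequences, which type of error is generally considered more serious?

Type II error

The Type II consequence (a prohibited item passes through security undetected) is more severe than the Type I consequence (a harmless bag is searched, delaying the passenger).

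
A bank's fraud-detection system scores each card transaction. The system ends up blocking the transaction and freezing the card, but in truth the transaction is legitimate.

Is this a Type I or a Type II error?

The null hypothesis here is that the transaction is legitimate.
'Blocking the transaction and freezing the card' corresponds to rejecting H₀.
H₀ was rejected but H₀ is true — a Type I error (false positive).

Type I error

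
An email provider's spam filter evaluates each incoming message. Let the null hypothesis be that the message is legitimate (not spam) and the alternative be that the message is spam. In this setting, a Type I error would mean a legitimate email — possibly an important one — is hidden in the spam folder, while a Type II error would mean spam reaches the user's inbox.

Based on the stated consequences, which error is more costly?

The Type I consequence (a legitimate email — possibly an important one — is hidden in the spam folder) is more severe than the Type II consequence (spam reaches the user's inbox).

Type I error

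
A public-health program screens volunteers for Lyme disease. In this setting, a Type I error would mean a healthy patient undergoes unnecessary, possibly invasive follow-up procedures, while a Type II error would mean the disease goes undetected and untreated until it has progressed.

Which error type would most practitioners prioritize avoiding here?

The Type II consequence (the disease goes undetected and untreated until it has progressed) is more severe than the Type I consequence (a healthy patient undergoes unnecessary, possibly invasive follow-up procedures).

Type II error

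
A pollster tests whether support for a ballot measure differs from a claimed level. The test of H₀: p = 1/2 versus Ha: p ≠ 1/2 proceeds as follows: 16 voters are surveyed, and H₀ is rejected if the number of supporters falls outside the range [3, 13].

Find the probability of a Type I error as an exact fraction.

α = P(K ≤ 2 or K ≥ 14 | p = 1/2), K ~ Binomial(16, 1/2).
By symmetry, α = 2·P(K ≤ 2) = 2·(1 + 16 + 120)/65536 = 274/65536 = 137/32768.

137/32768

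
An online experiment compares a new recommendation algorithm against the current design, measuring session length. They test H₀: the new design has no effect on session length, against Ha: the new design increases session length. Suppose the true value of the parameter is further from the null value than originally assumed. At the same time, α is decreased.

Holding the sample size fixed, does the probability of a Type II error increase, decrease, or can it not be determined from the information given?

The first change alone would make β decrease; the second alone would make β increase. Which effect dominates depends on the magnitudes, which are not given.

Cannot be determined from the information given.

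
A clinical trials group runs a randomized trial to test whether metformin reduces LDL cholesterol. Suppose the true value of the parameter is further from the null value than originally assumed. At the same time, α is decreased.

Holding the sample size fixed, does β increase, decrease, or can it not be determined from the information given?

The first change alone would make β decrease; the second alone would make β increase. Which effect dominates depends on the magnitudes, which are not given.

Cannot be determined from the information given.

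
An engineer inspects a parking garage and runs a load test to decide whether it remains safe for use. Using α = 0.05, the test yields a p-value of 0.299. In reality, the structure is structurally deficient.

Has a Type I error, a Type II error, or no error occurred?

Type II error

The conventional null hypothesis is that the structure meets the required load capacity (safe).
Since p = 0.299 ≥ α = 0.05, H₀ is not rejected.
H₀ is false (actually the structure is structurally deficient).
Failing to reject a false H₀ is a Type II error.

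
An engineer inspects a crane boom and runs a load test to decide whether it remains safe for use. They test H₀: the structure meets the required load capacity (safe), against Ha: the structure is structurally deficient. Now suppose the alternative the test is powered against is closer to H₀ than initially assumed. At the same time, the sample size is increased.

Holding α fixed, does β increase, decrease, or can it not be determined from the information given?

The first change alone would make β increase; the second alone would make β decrease. Which effect dominates depends on the magnitudes, which are not given.

Cannot be determined from the information given.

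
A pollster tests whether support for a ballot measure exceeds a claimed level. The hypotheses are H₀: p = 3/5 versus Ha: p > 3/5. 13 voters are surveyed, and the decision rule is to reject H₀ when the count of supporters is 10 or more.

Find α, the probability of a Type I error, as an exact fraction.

41157153/244140625

The Type I error probability is α = P(Y ≥ 10) computed under H₀, where Y ~ Binomial(13, 3/5).
Summing C(13,j)(3/5)^j(2/5)^{13−j} for j = 10,…,13 gives 41157153/244140625.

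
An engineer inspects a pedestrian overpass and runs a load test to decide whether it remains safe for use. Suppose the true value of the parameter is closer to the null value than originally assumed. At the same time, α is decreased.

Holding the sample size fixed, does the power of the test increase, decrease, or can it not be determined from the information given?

When the true parameter is near the null value, the test has a harder time distinguishing Ha from H₀. Lowering α raises the bar for rejection; under Ha, the test now fails to reject on outcomes it previously would have rejected. Both changes push β in the same direction.
Since power = 1 − β and β increases, power decreases.

It decreases.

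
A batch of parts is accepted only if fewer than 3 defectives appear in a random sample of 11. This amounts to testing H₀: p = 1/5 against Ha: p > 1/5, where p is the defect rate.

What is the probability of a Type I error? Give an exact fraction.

The significance level is the probability, assuming p = 1/5, of seeing 3 or more defectives in 11 draws.
Via the complement, α = 1 − Σ_{j=0}^{2} C(11,j)(1/5)^j(4/5)^{11-j} = 3736313/9765625.

3736313/9765625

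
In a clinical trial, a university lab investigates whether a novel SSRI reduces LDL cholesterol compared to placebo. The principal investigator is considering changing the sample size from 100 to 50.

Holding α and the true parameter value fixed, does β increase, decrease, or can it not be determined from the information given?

It increases.

Reducing n widens both sampling distributions, so the test has less ability to distinguish Ha from H₀.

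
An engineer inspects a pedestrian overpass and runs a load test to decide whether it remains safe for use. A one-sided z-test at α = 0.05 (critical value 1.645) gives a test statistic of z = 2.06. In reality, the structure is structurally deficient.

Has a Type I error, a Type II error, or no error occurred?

The conventional null hypothesis is that the structure meets the required load capacity (safe).
Since z = 2.06 > z* = 1.645, H₀ is rejected.
H₀ is false (actually the structure is structurally deficient).
The decision matches the true state — no error.

No error — this is a correct decision.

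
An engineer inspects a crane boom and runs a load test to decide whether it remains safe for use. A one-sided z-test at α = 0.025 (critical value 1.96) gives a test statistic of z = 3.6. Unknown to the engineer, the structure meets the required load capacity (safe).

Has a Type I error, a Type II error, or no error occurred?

The conventional null hypothesis is that the structure meets the required load capacity (safe).
Since z = 3.6 > z* = 1.96, H₀ is rejected.
H₀ is true (actually the structure meets the required load capacity (safe)).
Rejecting a true H₀ is a Type I error.

Type I error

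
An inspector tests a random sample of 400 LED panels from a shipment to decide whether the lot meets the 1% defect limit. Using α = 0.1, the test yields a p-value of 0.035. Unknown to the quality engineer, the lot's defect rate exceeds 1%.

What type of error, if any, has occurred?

No error (correct decision).

The conventional null hypothesis is that the lot's defect rate is 1% (within specification).
Since p = 0.035 < α = 0.1, H₀ is rejected.
H₀ is false (actually the lot's defect rate exceeds 1%).
The decision matches the true state — no error.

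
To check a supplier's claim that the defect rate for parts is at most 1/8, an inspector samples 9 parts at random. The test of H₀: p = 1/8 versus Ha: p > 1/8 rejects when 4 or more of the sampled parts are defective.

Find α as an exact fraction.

76589/4194304

α = P(reject H₀ | H₀ true) = P(Y ≥ 4 | p = 1/8), Y ~ Binomial(9, 1/8).
Computing the lower-tail complement: 1 − 4117715/4194304 = 76589/4194304.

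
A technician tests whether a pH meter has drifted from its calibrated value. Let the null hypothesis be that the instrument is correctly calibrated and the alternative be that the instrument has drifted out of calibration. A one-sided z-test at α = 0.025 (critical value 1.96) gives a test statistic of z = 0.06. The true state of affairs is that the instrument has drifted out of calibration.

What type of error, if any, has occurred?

Since z = 0.06 ≤ z* = 1.96, H₀ is not rejected.
H₀ is false (actually the instrument has drifted out of calibration).
Failing to reject a false H₀ is a Type II error.

Type II error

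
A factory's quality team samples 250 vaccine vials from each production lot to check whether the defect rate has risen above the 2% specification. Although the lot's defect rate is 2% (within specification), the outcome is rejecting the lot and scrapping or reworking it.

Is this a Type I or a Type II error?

Type I error

The null hypothesis here is that the lot's defect rate is 2% (within specification).
'Rejecting the lot and scrapping or reworking it' corresponds to rejecting H₀.
H₀ was rejected but H₀ is true — a Type I error (false positive).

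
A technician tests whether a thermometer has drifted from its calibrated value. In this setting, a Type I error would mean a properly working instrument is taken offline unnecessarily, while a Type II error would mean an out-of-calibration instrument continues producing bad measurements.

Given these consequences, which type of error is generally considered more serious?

Type II error

The Type II consequence (an out-of-calibration instrument continues producing bad measurements) is more severe than the Type I consequence (a properly working instrument is taken offline unnecessarily).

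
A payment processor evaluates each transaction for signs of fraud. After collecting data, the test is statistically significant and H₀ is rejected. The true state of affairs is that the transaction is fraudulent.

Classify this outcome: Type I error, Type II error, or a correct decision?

No error — this is a correct decision.

The conventional null hypothesis here is that the transaction is legitimate.
The test rejected a false H₀ — the decision matches the true state.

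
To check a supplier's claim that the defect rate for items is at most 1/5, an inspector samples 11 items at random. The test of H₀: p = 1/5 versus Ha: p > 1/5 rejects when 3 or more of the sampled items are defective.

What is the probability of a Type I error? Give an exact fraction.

The significance level is the probability, assuming p = 1/5, of seeing 3 or more defectives in 11 draws.
Computing the lower-tail complement: 1 − 6029312/9765625 = 3736313/9765625.

3736313/9765625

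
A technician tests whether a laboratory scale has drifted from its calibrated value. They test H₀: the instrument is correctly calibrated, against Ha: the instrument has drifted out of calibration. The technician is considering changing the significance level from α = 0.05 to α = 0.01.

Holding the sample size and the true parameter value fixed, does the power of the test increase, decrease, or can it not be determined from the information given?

A smaller α moves the rejection region further into the tail. With the alternative true, more outcomes now fall outside the rejection region, so failing to reject becomes more likely.
Since power = 1 − β and β increases, power decreases.

It decreases.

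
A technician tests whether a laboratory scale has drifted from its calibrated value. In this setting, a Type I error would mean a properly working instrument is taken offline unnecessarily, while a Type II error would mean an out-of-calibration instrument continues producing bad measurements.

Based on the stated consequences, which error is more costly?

Type II error

The Type II consequence (an out-of-calibration instrument continues producing bad measurements) is more severe than the Type I consequence (a properly working instrument is taken offline unnecessarily).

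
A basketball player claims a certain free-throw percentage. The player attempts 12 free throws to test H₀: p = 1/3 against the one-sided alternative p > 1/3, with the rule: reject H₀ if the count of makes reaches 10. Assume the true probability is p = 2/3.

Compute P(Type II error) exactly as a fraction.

435185/531441

A Type II error is failing to reject when Ha holds: with p = 2/3, β = P(Y ≤ 9).
Adding the binomial probabilities P(Y=0)+…+P(Y=9) at p = 2/3 gives 435185/531441.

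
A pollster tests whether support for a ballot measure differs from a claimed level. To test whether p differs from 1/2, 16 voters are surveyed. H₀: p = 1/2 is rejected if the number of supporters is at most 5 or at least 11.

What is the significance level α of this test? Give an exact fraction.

Under H₀, S ~ Binomial(16, 1/2); α is the probability of landing in either tail, P(S ≤ 5) + P(S ≥ 11).
The two tails are symmetric, so α = 2·(1 + 16 + 120 + 560 + 1820 + 4368)/2^16 = 13770/65536 = 6885/32768.

6885/32768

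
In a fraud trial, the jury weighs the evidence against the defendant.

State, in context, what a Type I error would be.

With the conventional null hypothesis that the defendant is innocent:
A Type I error is rejecting H₀ when H₀ is true.
Here that means convicting the defendant when actually the defendant is innocent.

A Type I error would mean concluding that the defendant is guilty when in fact the defendant is innocent.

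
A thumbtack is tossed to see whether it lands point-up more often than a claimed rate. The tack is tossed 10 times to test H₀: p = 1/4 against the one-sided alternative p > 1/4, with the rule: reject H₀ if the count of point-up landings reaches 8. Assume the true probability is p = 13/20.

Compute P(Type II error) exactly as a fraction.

β = P(fail to reject H₀ | Ha true) = P(X ≤ 7 | p = 13/20), X ~ Binomial(10, 13/20).
Equivalently, β = 1 − P(X ≥ 8) = 1890285078059/2560000000000.

1890285078059/2560000000000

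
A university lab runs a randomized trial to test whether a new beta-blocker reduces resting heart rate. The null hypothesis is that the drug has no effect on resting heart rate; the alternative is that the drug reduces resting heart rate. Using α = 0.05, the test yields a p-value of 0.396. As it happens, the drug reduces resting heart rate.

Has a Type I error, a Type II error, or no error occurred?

Since p = 0.396 ≥ α = 0.05, H₀ is not rejected.
H₀ is false (actually the drug reduces resting heart rate).
Failing to reject a false H₀ is a Type II error.

Type II error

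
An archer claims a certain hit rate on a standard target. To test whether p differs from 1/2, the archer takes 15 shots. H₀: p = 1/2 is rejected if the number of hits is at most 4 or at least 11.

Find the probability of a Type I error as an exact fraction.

1941/16384

Under H₀, K ~ Binomial(15, 1/2); α is the probability of landing in either tail, P(K ≤ 4) + P(K ≥ 11).
Each tail has probability (1 + 15 + 105 + 455 + 1365)/32768; doubling gives α = 3882/32768 = 1941/16384.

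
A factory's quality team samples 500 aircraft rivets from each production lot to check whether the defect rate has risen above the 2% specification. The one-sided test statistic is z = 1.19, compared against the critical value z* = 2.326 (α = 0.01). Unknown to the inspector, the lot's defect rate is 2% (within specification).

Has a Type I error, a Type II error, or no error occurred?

Neither — the decision is correct.

The conventional null hypothesis is that the lot's defect rate is 2% (within specification).
Since z = 1.19 ≤ z* = 2.326, H₀ is not rejected.
H₀ is true (actually the lot's defect rate is 2% (within specification)).
The decision matches the true state — no error.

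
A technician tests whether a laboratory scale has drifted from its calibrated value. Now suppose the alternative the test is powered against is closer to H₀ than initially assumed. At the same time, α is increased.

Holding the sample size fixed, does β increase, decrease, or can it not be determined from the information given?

Cannot be determined from the information given.

The first change alone would make β increase; the second alone would make β decrease. Which effect dominates depends on the magnitudes, which are not given.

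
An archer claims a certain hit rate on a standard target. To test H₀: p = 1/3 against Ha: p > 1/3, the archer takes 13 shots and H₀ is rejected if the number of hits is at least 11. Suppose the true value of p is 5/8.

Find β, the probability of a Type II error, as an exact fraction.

252368141319/274877906944

Under the alternative p = 5/8, K ~ Binomial(13, 5/8); β is the probability the test does not reject, P(K < 11).
Summing C(13,j)·(5/8)^j·(3/8)^{13-j} for j = 0..10 gives 252368141319/274877906944.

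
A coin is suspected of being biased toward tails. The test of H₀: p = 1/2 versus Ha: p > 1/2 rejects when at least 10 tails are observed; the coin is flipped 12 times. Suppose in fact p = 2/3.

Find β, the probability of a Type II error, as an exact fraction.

435185/531441

β = P(fail to reject H₀ | Ha true) = P(X ≤ 9 | p = 2/3), X ~ Binomial(12, 2/3).
Equivalently, β = 1 − P(X ≥ 10) = 435185/531441.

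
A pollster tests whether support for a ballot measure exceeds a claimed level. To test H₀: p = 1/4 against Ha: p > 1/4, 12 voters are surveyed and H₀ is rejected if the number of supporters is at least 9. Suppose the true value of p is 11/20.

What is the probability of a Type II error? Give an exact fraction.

709043757719553/819200000000000

β = P(fail to reject H₀ | Ha true) = P(S ≤ 8 | p = 11/20), S ~ Binomial(12, 11/20).
Adding the binomial probabilities P(S=0)+…+P(S=8) at p = 11/20 gives 709043757719553/819200000000000.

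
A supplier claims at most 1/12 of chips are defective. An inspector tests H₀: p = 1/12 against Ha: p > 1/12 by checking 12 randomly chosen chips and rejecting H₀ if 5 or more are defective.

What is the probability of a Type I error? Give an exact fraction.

α = P(reject H₀ | H₀ true) = P(Y ≥ 5 | p = 1/12), Y ~ Binomial(12, 1/12).
Computing the lower-tail complement: 1 − 1483149097639/1486016741376 = 2867643737/1486016741376.

2867643737/1486016741376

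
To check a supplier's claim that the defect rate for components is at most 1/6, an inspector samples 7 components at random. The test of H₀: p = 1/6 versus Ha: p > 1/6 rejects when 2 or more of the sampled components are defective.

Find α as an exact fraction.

7703/23328

Under H₀, Y ~ Binomial(7, 1/6); the Type I error rate is P(Y ≥ 2).
α = 1 − P(Y ≤ 1) = 1 − 15625/23328 = 7703/23328.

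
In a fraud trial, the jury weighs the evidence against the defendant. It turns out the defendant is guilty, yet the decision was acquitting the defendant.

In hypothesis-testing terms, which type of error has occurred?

Type II error

The null hypothesis here is that the defendant is innocent.
'Acquitting the defendant' corresponds to failing to reject H₀.
H₀ was not rejected but H₀ is false — a Type II error (false negative).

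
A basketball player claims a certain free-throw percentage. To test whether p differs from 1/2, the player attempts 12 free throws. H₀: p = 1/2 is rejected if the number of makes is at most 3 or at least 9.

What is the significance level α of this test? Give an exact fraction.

The significance level is the null-hypothesis probability of the rejection region {≤3} ∪ {≥9}.
Each tail has probability (1 + 12 + 66 + 220)/4096; doubling gives α = 598/4096 = 299/2048.

299/2048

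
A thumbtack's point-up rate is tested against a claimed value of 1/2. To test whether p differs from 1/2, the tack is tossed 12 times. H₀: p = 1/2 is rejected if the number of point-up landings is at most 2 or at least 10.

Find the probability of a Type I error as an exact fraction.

79/2048

Under H₀, K ~ Binomial(12, 1/2); α is the probability of landing in either tail, P(K ≤ 2) + P(K ≥ 10).
Each tail has probability (1 + 12 + 66)/4096; doubling gives α = 158/4096 = 79/2048.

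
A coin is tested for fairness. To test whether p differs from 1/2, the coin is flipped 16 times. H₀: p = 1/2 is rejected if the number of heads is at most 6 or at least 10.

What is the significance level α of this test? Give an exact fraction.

14893/32768

α = P(K ≤ 6 or K ≥ 10 | p = 1/2), K ~ Binomial(16, 1/2).
By symmetry, α = 2·P(K ≤ 6) = 2·(1 + 16 + 120 + 560 + 1820 + 4368 + 8008)/65536 = 29786/65536 = 14893/32768.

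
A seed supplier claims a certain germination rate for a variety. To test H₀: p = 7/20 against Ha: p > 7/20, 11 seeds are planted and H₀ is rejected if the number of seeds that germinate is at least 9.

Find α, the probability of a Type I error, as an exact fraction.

α = P(reject H₀ | H₀ true) = P(S ≥ 9 | p = 7/20), with S ~ Binomial(11, 7/20).
Adding the binomial terms for j = 9 through 11 with p = 7/20 yields 83491612883/40960000000000.

83491612883/40960000000000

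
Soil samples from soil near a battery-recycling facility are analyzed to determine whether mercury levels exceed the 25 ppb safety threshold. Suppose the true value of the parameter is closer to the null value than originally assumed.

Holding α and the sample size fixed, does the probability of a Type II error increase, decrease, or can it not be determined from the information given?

When the true parameter is near the null value, the test has a harder time distinguishing Ha from H₀.

It increases.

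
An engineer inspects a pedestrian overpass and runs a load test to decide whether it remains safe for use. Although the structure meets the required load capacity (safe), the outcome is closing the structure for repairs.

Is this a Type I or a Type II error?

Type I error

The null hypothesis here is that the structure meets the required load capacity (safe).
'Closing the structure for repairs' corresponds to rejecting H₀.
H₀ was rejected but H₀ is true — a Type I error (false positive).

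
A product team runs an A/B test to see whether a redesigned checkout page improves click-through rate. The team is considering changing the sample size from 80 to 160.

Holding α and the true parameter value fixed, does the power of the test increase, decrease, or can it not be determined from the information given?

Increasing n separates the H₀ and Ha sampling distributions, so under Ha fewer outcomes land in the acceptance region.
Since power = 1 − β and β decreases, power increases.

It increases.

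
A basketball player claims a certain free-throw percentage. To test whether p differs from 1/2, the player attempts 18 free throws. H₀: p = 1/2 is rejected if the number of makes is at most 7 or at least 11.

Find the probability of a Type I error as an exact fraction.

15751/32768

α = P(S ≤ 7 or S ≥ 11 | p = 1/2), S ~ Binomial(18, 1/2).
Each tail has probability (1 + 18 + 153 + 816 + 3060 + 8568 + 18564 + 31824)/262144; doubling gives α = 126008/262144 = 15751/32768.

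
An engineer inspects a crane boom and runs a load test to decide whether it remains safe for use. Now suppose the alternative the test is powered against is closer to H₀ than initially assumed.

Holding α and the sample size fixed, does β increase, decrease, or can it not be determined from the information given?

It increases.

A smaller departure from H₀ means the test statistic under Ha is distributed closer to where it would be under H₀; rejection becomes less likely.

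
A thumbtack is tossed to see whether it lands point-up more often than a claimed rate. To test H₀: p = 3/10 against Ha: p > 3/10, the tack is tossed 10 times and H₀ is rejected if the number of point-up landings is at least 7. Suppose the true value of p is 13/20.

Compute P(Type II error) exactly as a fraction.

A Type II error is failing to reject when Ha holds: with p = 13/20, β = P(Y ≤ 6).
Adding the binomial probabilities P(Y=0)+…+P(Y=6) at p = 13/20 gives 1244602838129/2560000000000.

1244602838129/2560000000000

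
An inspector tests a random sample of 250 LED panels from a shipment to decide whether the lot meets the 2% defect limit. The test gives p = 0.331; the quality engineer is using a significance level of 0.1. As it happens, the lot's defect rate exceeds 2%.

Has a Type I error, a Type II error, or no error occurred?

Type II error

The conventional null hypothesis is that the lot's defect rate is 2% (within specification).
Since p = 0.331 ≥ α = 0.1, H₀ is not rejected.
H₀ is false (actually the lot's defect rate exceeds 2%).
Failing to reject a false H₀ is a Type II error.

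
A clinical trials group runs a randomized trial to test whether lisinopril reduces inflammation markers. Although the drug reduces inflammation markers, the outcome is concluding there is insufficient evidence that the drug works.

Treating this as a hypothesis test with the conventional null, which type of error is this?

Type II error

The null hypothesis here is that the drug has no effect on inflammation markers.
'Concluding there is insufficient evidence that the drug works' corresponds to failing to reject H₀.
H₀ was not rejected but H₀ is false — a Type II error (false negative).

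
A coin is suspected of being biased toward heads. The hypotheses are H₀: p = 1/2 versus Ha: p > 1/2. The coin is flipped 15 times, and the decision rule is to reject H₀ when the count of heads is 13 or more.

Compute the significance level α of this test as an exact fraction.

121/32768

α = P(reject H₀ | H₀ true) = P(S ≥ 13 | p = 1/2), with S ~ Binomial(15, 1/2).
P(S ≥ 13) = [C(15,13) + C(15,14) + C(15,15)] / 2^15 = (105 + 15 + 1) / 32768 = 121/32768.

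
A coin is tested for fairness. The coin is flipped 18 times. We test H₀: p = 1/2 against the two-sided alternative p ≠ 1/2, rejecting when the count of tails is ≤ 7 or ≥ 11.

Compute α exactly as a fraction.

15751/32768

Under H₀, K ~ Binomial(18, 1/2); α is the probability of landing in either tail, P(K ≤ 7) + P(K ≥ 11).
By symmetry, α = 2·P(K ≤ 7) = 2·(1 + 18 + 153 + 816 + 3060 + 8568 + 18564 + 31824)/262144 = 126008/262144 = 15751/32768.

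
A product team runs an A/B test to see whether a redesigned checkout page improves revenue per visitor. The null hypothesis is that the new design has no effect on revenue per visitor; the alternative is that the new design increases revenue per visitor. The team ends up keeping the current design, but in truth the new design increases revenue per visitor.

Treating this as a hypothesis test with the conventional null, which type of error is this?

'Keeping the current design' corresponds to failing to reject H₀.
H₀ was not rejected but H₀ is false — a Type II error (false negative).

Type II error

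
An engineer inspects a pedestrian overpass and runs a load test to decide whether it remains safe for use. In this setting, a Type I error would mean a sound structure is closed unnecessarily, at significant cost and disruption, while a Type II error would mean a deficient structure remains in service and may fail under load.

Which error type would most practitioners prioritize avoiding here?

The Type II consequence (a deficient structure remains in service and may fail under load) is more severe than the Type I consequence (a sound structure is closed unnecessarily, at significant cost and disruption).

Type II error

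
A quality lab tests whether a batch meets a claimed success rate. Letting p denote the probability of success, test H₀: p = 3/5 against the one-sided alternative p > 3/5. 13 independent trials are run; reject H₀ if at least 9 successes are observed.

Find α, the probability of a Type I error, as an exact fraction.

86191857/244140625

The Type I error probability is α = P(S ≥ 9) computed under H₀, where S ~ Binomial(13, 3/5).
Adding the binomial terms for j = 9 through 13 with p = 3/5 yields 86191857/244140625.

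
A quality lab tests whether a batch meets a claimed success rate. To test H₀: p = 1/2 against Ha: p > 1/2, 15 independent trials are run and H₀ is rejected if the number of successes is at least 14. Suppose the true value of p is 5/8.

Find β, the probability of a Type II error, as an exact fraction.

17439598153791/17592186044416

β = P(fail to reject H₀ | Ha true) = P(Y ≤ 13 | p = 5/8), Y ~ Binomial(15, 5/8).
Adding the binomial probabilities P(Y=0)+…+P(Y=13) at p = 5/8 gives 17439598153791/17592186044416.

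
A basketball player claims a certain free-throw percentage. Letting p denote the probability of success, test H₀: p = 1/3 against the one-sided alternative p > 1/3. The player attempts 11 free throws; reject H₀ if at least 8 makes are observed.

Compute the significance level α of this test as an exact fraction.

521/59049

Under H₀, S ~ Binomial(11, 1/3), and α = P(S ≥ 8).
Summing C(11,j)(1/3)^j(2/3)^{11−j} for j = 8,…,11 gives 521/59049.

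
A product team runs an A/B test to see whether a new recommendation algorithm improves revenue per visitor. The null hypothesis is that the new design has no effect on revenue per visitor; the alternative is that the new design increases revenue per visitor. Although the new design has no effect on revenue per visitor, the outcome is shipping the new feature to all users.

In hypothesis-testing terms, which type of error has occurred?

Type I error

'Shipping the new feature to all users' corresponds to rejecting H₀.
H₀ was rejected but H₀ is true — a Type I error (false positive).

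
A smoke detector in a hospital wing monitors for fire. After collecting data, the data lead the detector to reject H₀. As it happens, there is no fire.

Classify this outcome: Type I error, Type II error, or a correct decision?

Type I error

The conventional null hypothesis here is that there is no fire.
H₀ was rejected, but H₀ is actually true.
Rejecting a true null hypothesis is a Type I error (false positive).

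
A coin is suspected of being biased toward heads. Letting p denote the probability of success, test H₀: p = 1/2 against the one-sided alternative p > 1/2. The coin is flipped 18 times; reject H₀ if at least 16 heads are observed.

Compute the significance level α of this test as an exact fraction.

α = P(reject H₀ | H₀ true) = P(X ≥ 16 | p = 1/2), with X ~ Binomial(18, 1/2).
Summing the upper tail: (153 + 18 + 1) / 2^18 = 172/262144 = 43/65536.

43/65536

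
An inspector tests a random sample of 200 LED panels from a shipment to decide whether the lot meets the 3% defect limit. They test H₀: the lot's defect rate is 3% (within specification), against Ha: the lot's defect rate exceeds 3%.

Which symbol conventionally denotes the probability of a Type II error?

β

P(Type II error) = P(fail to reject H₀ | H₀ false) = β.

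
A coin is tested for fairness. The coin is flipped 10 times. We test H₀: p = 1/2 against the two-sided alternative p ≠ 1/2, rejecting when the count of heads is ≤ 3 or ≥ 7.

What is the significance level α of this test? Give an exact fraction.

11/32

Under H₀, K ~ Binomial(10, 1/2); α is the probability of landing in either tail, P(K ≤ 3) + P(K ≥ 7).
Each tail has probability (1 + 10 + 45 + 120)/1024; doubling gives α = 352/1024 = 11/32.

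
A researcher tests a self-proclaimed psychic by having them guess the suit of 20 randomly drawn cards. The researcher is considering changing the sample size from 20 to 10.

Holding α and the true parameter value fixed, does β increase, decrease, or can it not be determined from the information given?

A smaller sample increases the standard error, so the sampling distributions under H₀ and Ha overlap more.

It increases.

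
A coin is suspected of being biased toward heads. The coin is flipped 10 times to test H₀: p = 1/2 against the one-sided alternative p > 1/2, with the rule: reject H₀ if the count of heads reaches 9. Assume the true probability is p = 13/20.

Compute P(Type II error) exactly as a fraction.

A Type II error is failing to reject when Ha holds: with p = 13/20, β = P(X ≤ 8).
Adding the binomial probabilities P(X=0)+…+P(X=8) at p = 13/20 gives 9359826552041/10240000000000.

9359826552041/10240000000000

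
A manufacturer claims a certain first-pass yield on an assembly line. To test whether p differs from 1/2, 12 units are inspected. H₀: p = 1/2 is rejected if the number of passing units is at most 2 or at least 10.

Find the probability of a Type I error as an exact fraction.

Under H₀, X ~ Binomial(12, 1/2); α is the probability of landing in either tail, P(X ≤ 2) + P(X ≥ 10).
By symmetry, α = 2·P(X ≤ 2) = 2·(1 + 12 + 66)/4096 = 158/4096 = 79/2048.

79/2048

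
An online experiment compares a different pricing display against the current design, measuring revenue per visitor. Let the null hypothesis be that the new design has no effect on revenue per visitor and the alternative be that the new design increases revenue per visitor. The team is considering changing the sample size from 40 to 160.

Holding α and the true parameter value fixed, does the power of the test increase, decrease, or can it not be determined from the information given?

It increases.

More data shrinks sampling variability; the test statistic under Ha concentrates further from the null value, making rejection more likely.
Since power = 1 − β and β decreases, power increases.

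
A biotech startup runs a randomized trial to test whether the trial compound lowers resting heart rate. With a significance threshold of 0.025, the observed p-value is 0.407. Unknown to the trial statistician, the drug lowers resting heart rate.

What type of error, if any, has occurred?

The conventional null hypothesis is that the drug has no effect on resting heart rate.
Since p = 0.407 ≥ α = 0.025, H₀ is not rejected.
H₀ is false (actually the drug lowers resting heart rate).
Failing to reject a false H₀ is a Type II error.

Type II error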